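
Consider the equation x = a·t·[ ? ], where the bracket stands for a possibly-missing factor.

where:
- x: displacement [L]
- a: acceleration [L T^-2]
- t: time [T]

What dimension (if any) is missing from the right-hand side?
[T] — time (e.g. t)

x has dimensions [L]; a·t has dimensions [L T^-1].
The bracketed factor must supply [L] / [L T^-1] = [T].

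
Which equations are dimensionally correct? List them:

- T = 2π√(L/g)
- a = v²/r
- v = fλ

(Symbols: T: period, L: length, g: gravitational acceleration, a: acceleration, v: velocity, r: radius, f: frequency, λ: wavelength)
Dimensionally correct: T = 2π√(L/g), a = v²/r, v = fλ
Dimensionally incorrect: none
Ordered (correct first, then incorrect): T = 2π√(L/g), a = v²/r, v = fλ

- T = 2π√(L/g): LHS [T], RHS [T] → correct ✓
- a = v²/r: LHS [L T^-2], RHS [L T^-2] → correct ✓
- v = fλ: LHS [L T^-1], RHS [L T^-1] → correct ✓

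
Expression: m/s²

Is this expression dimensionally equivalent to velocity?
No

The expression m/s² has dimensions [L T^-2], but velocity has dimensions [L T^-1].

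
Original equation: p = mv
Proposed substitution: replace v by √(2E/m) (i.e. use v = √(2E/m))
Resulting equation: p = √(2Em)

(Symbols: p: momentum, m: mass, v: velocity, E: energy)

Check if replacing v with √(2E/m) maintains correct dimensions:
Yes

[v] = [L T^-1] and [√(2E/m)] = [L T^-1]. These match, so the substitution replaces a quantity by one of the same dimensions and the result p = √(2Em) has LHS [L M T^-1] vs RHS [L M T^-1] — still consistent.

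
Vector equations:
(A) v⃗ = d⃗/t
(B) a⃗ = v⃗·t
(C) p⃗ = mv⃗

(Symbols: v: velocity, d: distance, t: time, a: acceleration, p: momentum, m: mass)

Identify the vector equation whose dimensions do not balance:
(B) a⃗ = v⃗·t

(A) v⃗ = d⃗/t: LHS [L T^-1], RHS [L T^-1] ✓ — displacement (vector) divided by time (scalar)
(B) a⃗ = v⃗·t: LHS [L T^-2], RHS [L] ✗ — acceleration is velocity per time; should be v⃗/t
(C) p⃗ = mv⃗: LHS [L M T^-1], RHS [L M T^-1] ✓ — mass (scalar) times velocity (vector)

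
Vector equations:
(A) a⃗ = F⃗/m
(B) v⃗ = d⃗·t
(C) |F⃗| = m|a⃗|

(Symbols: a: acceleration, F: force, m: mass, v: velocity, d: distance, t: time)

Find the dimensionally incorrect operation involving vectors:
(B) v⃗ = d⃗·t

(A) a⃗ = F⃗/m: LHS [L T^-2], RHS [L T^-2] ✓ — force (vector) divided by mass (scalar)
(B) v⃗ = d⃗·t: LHS [L T^-1], RHS [L T] ✗ — velocity is displacement per time; should be d⃗/t
(C) |F⃗| = m|a⃗|: LHS [L M T^-2], RHS [L M T^-2] ✓ — magnitudes of vectors are scalars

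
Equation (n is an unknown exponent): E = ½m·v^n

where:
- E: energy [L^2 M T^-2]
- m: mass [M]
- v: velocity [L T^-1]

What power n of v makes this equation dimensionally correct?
n = 2

E has dimensions [L^2 M T^-2]; v has dimensions [L T^-1].
The rest of the RHS has dimensions [M], so v^n must supply [L^2 T^-2].
With n = 2: ½m·v^2 has dimensions [L^2 M T^-2], matching the LHS ✓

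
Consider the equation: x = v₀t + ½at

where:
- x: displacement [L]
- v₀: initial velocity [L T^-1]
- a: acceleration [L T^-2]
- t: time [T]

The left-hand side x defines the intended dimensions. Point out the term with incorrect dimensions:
The term ½at

Checking each RHS term against the LHS:
- v₀t: [L] — matches x [L] ✓
- ½at: [L T^-1] — does NOT match x [L] ✗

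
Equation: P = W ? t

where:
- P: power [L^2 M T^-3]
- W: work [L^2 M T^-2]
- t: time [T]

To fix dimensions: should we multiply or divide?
division (÷): P = W ÷ t

P [L^2 M T^-3]; W [L^2 M T^-2]; t [T].
W × t → [L^2 M T^-1] ✗
W ÷ t → [L^2 M T^-3] ✓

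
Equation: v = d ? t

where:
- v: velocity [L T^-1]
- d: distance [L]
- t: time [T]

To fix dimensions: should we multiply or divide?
division (÷): v = d ÷ t

v [L T^-1]; d [L]; t [T].
d × t → [L T] ✗
d ÷ t → [L T^-1] ✓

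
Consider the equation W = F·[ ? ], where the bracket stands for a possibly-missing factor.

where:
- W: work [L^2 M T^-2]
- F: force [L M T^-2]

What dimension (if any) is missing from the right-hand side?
[L] — length (e.g. a distance d)

W has dimensions [L^2 M T^-2]; F has dimensions [L M T^-2].
The bracketed factor must supply [L^2 M T^-2] / [L M T^-2] = [L].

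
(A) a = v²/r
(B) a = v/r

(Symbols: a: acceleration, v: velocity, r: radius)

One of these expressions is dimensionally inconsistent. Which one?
(B)

(A) a = v²/r: LHS [L T^-2], RHS [L T^-2] ✓
(B) a = v/r: LHS [L T^-2], RHS [T^-1] ✗

Expression (B) a = v/r is dimensionally incorrect.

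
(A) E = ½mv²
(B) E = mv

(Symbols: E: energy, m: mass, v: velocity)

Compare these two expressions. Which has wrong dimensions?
(B)

(A) E = ½mv²: LHS [L^2 M T^-2], RHS [L^2 M T^-2] ✓
(B) E = mv: LHS [L^2 M T^-2], RHS [L M T^-1] ✗

Expression (B) E = mv is dimensionally incorrect.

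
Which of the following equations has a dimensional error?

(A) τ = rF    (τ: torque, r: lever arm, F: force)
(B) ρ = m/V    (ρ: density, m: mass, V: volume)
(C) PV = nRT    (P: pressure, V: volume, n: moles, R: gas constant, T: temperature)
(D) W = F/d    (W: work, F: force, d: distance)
(D) W = F/d

The equation (D) W = F/d is dimensionally incorrect.

LHS (W): [L^2 M T^-2]
RHS (F/d): [M T^-2] ✗

The dimensions do not match. The other three equations balance.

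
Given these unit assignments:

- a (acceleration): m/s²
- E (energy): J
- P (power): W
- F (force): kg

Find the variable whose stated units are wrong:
F

The variable F (force) should have units N, not kg.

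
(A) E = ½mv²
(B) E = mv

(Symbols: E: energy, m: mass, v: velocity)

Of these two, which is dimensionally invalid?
(B)

(A) E = ½mv²: LHS [L^2 M T^-2], RHS [L^2 M T^-2] ✓
(B) E = mv: LHS [L^2 M T^-2], RHS [L M T^-1] ✗

Expression (B) E = mv is dimensionally incorrect.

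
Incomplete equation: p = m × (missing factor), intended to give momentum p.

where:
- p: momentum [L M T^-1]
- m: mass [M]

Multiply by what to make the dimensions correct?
v (velocity), dimensions [L T^-1]

p has dimensions [L M T^-1] and m has dimensions [M].
The missing factor must have dimensions [L M T^-1] / [M] = [L T^-1], i.e. velocity (v).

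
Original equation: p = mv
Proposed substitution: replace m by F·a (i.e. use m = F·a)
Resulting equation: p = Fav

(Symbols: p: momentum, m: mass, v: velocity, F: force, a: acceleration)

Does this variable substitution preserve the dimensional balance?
No

[m] = [M] and [F·a] = [L^2 M T^-4]. These differ, so the substitution replaces a quantity by one of different dimensions and the result p = Fav has LHS [L M T^-1] vs RHS [L^3 M T^-5] — inconsistent.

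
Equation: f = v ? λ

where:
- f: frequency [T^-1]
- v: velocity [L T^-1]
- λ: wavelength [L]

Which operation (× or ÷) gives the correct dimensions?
division (÷): f = v ÷ λ

f [T^-1]; v [L T^-1]; λ [L].
v × λ → [L^2 T^-1] ✗
v ÷ λ → [T^-1] ✓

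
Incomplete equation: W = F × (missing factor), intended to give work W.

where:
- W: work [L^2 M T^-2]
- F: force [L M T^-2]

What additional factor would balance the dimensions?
d (distance), dimensions [L]

W has dimensions [L^2 M T^-2] and F has dimensions [L M T^-2].
The missing factor must have dimensions [L^2 M T^-2] / [L M T^-2] = [L], i.e. distance (d).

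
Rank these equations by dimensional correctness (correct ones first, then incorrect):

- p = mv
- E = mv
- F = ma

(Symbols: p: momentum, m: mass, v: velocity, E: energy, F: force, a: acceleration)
Dimensionally correct: p = mv, F = ma
Dimensionally incorrect: E = mv
Ordered (correct first, then incorrect): p = mv, F = ma, E = mv

- p = mv: LHS [L M T^-1], RHS [L M T^-1] → correct ✓
- E = mv: LHS [L^2 M T^-2], RHS [L M T^-1] → incorrect ✗
- F = ma: LHS [L M T^-2], RHS [L M T^-2] → correct ✓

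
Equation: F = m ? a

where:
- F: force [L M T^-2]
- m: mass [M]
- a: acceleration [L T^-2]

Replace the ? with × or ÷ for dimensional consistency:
multiplication (×): F = m × a

F [L M T^-2]; m [M]; a [L T^-2].
m × a → [L M T^-2] ✓
m ÷ a → [L^-1 M T^2] ✗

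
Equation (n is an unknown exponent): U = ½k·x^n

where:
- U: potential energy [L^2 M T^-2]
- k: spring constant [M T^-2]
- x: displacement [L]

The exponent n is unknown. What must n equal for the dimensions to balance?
n = 2

U has dimensions [L^2 M T^-2]; x has dimensions [L].
The rest of the RHS has dimensions [M T^-2], so x^n must supply [L^2].
With n = 2: ½k·x^2 has dimensions [L^2 M T^-2], matching the LHS ✓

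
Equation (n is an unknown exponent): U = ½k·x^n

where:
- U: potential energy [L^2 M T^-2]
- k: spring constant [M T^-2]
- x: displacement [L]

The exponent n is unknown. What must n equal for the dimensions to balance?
n = 2

U has dimensions [L^2 M T^-2]; x has dimensions [L].
The rest of the RHS has dimensions [M T^-2], so x^n must supply [L^2].
With n = 2: ½k·x^2 has dimensions [L^2 M T^-2], matching the LHS ✓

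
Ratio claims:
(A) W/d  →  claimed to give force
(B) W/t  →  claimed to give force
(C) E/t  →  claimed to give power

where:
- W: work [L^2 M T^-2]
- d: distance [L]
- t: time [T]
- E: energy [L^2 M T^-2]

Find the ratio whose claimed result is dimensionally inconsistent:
(B) W/t does not give force

(A) W/d: [L M T^-2] = force [L M T^-2] ✓
(B) W/t: [L^2 M T^-3] ≠ force [L M T^-2] ✗
(C) E/t: [L^2 M T^-3] = power [L^2 M T^-3] ✓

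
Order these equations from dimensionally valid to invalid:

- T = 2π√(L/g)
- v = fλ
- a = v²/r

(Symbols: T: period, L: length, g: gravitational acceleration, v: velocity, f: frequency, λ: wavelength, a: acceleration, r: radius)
Dimensionally correct: T = 2π√(L/g), v = fλ, a = v²/r
Dimensionally incorrect: none
Ordered (correct first, then incorrect): T = 2π√(L/g), v = fλ, a = v²/r

- T = 2π√(L/g): LHS [T], RHS [T] → correct ✓
- v = fλ: LHS [L T^-1], RHS [L T^-1] → correct ✓
- a = v²/r: LHS [L T^-2], RHS [L T^-2] → correct ✓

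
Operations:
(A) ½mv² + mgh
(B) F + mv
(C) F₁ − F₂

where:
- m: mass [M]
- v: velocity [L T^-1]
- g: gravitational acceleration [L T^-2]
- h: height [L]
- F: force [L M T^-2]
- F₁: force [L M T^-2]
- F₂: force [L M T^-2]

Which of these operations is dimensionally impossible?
(B) F + mv

(A) ½mv² + mgh: ½mv² [L^2 M T^-2] and mgh [L^2 M T^-2] — same dimensions ✓
(B) F + mv: F [L M T^-2] and mv [L M T^-1] — different dimensions cannot be added/subtracted ✗
(C) F₁ − F₂: F₁ [L M T^-2] and F₂ [L M T^-2] — same dimensions ✓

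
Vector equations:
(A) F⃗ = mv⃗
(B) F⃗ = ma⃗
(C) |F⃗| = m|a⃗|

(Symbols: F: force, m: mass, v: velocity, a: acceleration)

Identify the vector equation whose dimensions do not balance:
(A) F⃗ = mv⃗

(A) F⃗ = mv⃗: LHS [L M T^-2], RHS [L M T^-1] ✗ — mass times velocity is momentum, not force; should be ma⃗
(B) F⃗ = ma⃗: LHS [L M T^-2], RHS [L M T^-2] ✓ — Force and acceleration are vectors, mass is a scalar
(C) |F⃗| = m|a⃗|: LHS [L M T^-2], RHS [L M T^-2] ✓ — magnitudes of vectors are scalars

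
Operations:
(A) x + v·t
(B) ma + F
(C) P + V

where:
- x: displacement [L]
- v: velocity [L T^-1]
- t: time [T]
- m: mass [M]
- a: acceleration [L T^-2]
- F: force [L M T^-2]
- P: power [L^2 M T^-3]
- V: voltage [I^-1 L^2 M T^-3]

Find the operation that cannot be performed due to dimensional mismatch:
(C) P + V

(A) x + v·t: x [L] and v·t [L] — same dimensions ✓
(B) ma + F: ma [L M T^-2] and F [L M T^-2] — same dimensions ✓
(C) P + V: P [L^2 M T^-3] and V [I^-1 L^2 M T^-3] — different dimensions cannot be added/subtracted ✗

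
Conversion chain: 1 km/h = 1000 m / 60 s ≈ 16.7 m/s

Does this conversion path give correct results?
The chain is incorrect (it contains an error).

Incorrect: 1 h = 3600 s, not 60 s (1 km/h ≈ 0.278 m/s)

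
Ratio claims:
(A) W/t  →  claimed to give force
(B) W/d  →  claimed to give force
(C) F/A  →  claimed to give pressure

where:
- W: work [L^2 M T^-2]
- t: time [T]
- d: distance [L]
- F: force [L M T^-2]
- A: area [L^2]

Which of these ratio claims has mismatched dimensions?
(A) W/t does not give force

(A) W/t: [L^2 M T^-3] ≠ force [L M T^-2] ✗
(B) W/d: [L M T^-2] = force [L M T^-2] ✓
(C) F/A: [L^-1 M T^-2] = pressure [L^-1 M T^-2] ✓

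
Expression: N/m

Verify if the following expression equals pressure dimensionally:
No

The expression N/m has dimensions [M T^-2], but pressure has dimensions [L^-1 M T^-2].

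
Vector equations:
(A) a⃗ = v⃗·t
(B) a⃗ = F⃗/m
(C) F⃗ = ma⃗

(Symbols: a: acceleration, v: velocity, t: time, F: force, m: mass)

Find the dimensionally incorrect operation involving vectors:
(A) a⃗ = v⃗·t

(A) a⃗ = v⃗·t: LHS [L T^-2], RHS [L] ✗ — acceleration is velocity per time; should be v⃗/t
(B) a⃗ = F⃗/m: LHS [L T^-2], RHS [L T^-2] ✓ — force (vector) divided by mass (scalar)
(C) F⃗ = ma⃗: LHS [L M T^-2], RHS [L M T^-2] ✓ — Force and acceleration are vectors, mass is a scalar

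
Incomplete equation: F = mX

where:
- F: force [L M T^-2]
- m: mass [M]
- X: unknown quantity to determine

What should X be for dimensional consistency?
X = a (acceleration), dimensions [L T^-2]

F has dimensions [L M T^-2]; the rest of the RHS (m) has dimensions [M].
So X must have dimensions [L T^-2] — X = a (acceleration).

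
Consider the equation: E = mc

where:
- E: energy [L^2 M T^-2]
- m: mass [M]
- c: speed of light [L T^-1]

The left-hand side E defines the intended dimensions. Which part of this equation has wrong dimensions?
The right-hand side term mc

E has dimensions [L^2 M T^-2], but mc has dimensions [L M T^-1], so the term mc is dimensionally wrong for E.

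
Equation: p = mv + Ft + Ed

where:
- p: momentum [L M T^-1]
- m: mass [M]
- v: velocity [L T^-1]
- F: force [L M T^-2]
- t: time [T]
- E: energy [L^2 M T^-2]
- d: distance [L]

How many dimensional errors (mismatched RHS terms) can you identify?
1

LHS p: [L M T^-1]
- mv: [L M T^-1] ✓
- Ft: [L M T^-1] ✓
- Ed: [L^3 M T^-2] ✗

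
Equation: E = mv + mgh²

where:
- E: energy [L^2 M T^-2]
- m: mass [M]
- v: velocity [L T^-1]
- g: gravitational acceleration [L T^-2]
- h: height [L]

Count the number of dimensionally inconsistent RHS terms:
2

LHS E: [L^2 M T^-2]
- mv: [L M T^-1] ✗
- mgh²: [L^3 M T^-2] ✗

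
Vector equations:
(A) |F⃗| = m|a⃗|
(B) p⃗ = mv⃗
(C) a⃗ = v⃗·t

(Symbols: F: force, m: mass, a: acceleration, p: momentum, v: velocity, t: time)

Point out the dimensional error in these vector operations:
(C) a⃗ = v⃗·t

(A) |F⃗| = m|a⃗|: LHS [L M T^-2], RHS [L M T^-2] ✓ — magnitudes of vectors are scalars
(B) p⃗ = mv⃗: LHS [L M T^-1], RHS [L M T^-1] ✓ — mass (scalar) times velocity (vector)
(C) a⃗ = v⃗·t: LHS [L T^-2], RHS [L] ✗ — acceleration is velocity per time; should be v⃗/t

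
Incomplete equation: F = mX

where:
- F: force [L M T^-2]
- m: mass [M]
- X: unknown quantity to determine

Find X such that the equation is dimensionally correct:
X = a (acceleration), dimensions [L T^-2]

F has dimensions [L M T^-2]; the rest of the RHS (m) has dimensions [M].
So X must have dimensions [L T^-2] — X = a (acceleration).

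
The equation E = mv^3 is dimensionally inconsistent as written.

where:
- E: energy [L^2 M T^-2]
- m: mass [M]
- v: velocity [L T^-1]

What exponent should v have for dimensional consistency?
The exponent of v should be 2: E = mv^2

The LHS E has dimensions [L^2 M T^-2]; v has dimensions [L T^-1].
As written, the RHS mv^3 (exponent 3 on v) has dimensions [L^3 M T^-3], which does not match.
With exponent 2, the RHS mv^2 has dimensions [L^2 M T^-2], matching the LHS.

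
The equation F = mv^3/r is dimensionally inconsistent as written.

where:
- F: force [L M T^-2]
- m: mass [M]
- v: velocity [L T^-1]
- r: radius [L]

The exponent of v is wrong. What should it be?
The exponent of v should be 2: F = mv^2/r

The LHS F has dimensions [L M T^-2]; v has dimensions [L T^-1].
As written, the RHS mv^3/r (exponent 3 on v) has dimensions [L^2 M T^-3], which does not match.
With exponent 2, the RHS mv^2/r has dimensions [L M T^-2], matching the LHS.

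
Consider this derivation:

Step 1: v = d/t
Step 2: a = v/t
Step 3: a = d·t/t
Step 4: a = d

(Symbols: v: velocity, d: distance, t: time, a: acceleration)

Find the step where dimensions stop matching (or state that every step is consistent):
Step 3

Step 1: v = d/t → LHS [L T^-1], RHS [L T^-1] ✓
Step 2: a = v/t → LHS [L T^-2], RHS [L T^-2] ✓
Step 3: a = d·t/t → LHS [L T^-2], RHS [L] ✗

The first dimensional inconsistency appears in step 3: a = d·t/t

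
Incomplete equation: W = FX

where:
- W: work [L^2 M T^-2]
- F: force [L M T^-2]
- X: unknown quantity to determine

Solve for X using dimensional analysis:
X = d (distance), dimensions [L]

W has dimensions [L^2 M T^-2]; the rest of the RHS (F) has dimensions [L M T^-2].
So X must have dimensions [L] — X = d (distance).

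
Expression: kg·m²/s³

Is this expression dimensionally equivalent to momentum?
No

The expression kg·m²/s³ has dimensions [L^2 M T^-3], but momentum has dimensions [L M T^-1].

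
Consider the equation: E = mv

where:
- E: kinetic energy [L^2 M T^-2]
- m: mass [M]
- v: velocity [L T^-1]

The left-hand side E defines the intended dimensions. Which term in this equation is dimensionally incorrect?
The right-hand side term mv

E has dimensions [L^2 M T^-2], but mv has dimensions [L M T^-1], so the term mv is dimensionally wrong for E.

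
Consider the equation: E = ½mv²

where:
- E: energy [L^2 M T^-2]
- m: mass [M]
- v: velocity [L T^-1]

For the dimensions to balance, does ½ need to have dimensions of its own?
No

E has dimensions [L^2 M T^-2] and mv² already has dimensions [L^2 M T^-2], so the equation balances without ½ contributing any dimensions. ½ is a pure (dimensionless) number; changing or removing it would not affect dimensional consistency.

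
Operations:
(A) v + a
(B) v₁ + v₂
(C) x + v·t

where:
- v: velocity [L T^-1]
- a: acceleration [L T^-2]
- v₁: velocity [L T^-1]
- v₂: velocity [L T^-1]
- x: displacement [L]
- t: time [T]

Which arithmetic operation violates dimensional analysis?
(A) v + a

(A) v + a: v [L T^-1] and a [L T^-2] — different dimensions cannot be added/subtracted ✗
(B) v₁ + v₂: v₁ [L T^-1] and v₂ [L T^-1] — same dimensions ✓
(C) x + v·t: x [L] and v·t [L] — same dimensions ✓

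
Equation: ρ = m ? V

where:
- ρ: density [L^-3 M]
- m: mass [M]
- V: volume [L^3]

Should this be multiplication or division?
division (÷): ρ = m ÷ V

ρ [L^-3 M]; m [M]; V [L^3].
m × V → [L^3 M] ✗
m ÷ V → [L^-3 M] ✓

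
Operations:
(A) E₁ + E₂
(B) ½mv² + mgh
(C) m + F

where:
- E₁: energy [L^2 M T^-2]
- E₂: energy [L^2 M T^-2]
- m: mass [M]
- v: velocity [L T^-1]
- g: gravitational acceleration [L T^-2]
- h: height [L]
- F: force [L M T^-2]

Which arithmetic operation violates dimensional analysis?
(C) m + F

(A) E₁ + E₂: E₁ [L^2 M T^-2] and E₂ [L^2 M T^-2] — same dimensions ✓
(B) ½mv² + mgh: ½mv² [L^2 M T^-2] and mgh [L^2 M T^-2] — same dimensions ✓
(C) m + F: m [M] and F [L M T^-2] — different dimensions cannot be added/subtracted ✗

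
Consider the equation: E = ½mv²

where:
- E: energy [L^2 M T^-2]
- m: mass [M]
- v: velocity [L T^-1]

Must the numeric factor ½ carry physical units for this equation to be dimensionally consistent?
No

E has dimensions [L^2 M T^-2] and mv² already has dimensions [L^2 M T^-2], so the equation balances without ½ contributing any dimensions. ½ is a pure (dimensionless) number; changing or removing it would not affect dimensional consistency.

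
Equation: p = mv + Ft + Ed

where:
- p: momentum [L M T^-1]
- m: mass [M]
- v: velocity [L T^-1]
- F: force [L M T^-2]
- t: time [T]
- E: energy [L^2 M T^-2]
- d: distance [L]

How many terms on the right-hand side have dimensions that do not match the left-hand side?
1

LHS p: [L M T^-1]
- mv: [L M T^-1] ✓
- Ft: [L M T^-1] ✓
- Ed: [L^3 M T^-2] ✗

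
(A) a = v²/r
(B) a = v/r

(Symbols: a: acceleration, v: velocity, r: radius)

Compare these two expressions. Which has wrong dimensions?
(B)

(A) a = v²/r: LHS [L T^-2], RHS [L T^-2] ✓
(B) a = v/r: LHS [L T^-2], RHS [T^-1] ✗

Expression (B) a = v/r is dimensionally incorrect.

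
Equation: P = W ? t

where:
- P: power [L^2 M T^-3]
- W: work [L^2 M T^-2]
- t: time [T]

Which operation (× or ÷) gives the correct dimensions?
division (÷): P = W ÷ t

P [L^2 M T^-3]; W [L^2 M T^-2]; t [T].
W × t → [L^2 M T^-1] ✗
W ÷ t → [L^2 M T^-3] ✓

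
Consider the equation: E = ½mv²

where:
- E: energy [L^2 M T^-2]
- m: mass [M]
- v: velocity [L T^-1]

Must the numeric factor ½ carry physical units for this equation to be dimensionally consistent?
No

E has dimensions [L^2 M T^-2] and mv² already has dimensions [L^2 M T^-2], so the equation balances without ½ contributing any dimensions. ½ is a pure (dimensionless) number; changing or removing it would not affect dimensional consistency.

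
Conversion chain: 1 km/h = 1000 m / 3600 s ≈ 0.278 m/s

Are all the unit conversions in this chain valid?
The chain is correct (no errors).

Correct: 1 km = 1000 m, 1 h = 3600 s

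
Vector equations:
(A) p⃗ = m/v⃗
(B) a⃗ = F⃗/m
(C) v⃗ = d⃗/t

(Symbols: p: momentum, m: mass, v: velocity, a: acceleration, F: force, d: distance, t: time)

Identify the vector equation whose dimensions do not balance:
(A) p⃗ = m/v⃗

(A) p⃗ = m/v⃗: LHS [L M T^-1], RHS [L^-1 M T] ✗ — momentum is mass times velocity; should be mv⃗ (and division by a vector is undefined)
(B) a⃗ = F⃗/m: LHS [L T^-2], RHS [L T^-2] ✓ — force (vector) divided by mass (scalar)
(C) v⃗ = d⃗/t: LHS [L T^-1], RHS [L T^-1] ✓ — displacement (vector) divided by time (scalar)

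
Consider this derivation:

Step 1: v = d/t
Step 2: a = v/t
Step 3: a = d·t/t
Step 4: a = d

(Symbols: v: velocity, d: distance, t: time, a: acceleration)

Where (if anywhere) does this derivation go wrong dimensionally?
Step 3

Step 1: v = d/t → LHS [L T^-1], RHS [L T^-1] ✓
Step 2: a = v/t → LHS [L T^-2], RHS [L T^-2] ✓
Step 3: a = d·t/t → LHS [L T^-2], RHS [L] ✗

The first dimensional inconsistency appears in step 3: a = d·t/t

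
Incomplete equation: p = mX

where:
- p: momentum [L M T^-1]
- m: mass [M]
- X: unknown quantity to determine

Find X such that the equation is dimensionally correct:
X = v (velocity), dimensions [L T^-1]

p has dimensions [L M T^-1]; the rest of the RHS (m) has dimensions [M].
So X must have dimensions [L T^-1] — X = v (velocity).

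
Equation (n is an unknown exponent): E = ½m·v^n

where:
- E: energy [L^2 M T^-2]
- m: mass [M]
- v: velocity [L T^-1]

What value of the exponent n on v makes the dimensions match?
n = 2

E has dimensions [L^2 M T^-2]; v has dimensions [L T^-1].
The rest of the RHS has dimensions [M], so v^n must supply [L^2 T^-2].
With n = 2: ½m·v^2 has dimensions [L^2 M T^-2], matching the LHS ✓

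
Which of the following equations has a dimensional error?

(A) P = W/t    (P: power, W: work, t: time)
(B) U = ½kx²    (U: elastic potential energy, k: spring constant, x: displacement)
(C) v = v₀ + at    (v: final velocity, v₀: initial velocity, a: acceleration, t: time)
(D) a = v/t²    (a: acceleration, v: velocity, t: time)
(D) a = v/t²

The equation (D) a = v/t² is dimensionally incorrect.

LHS (a): [L T^-2]
RHS (v/t²): [L T^-3] ✗

The dimensions do not match. The other three equations balance.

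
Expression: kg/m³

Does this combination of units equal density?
Yes

The expression kg/m³ has dimensions [L^-3 M], which is exactly density [L^-3 M].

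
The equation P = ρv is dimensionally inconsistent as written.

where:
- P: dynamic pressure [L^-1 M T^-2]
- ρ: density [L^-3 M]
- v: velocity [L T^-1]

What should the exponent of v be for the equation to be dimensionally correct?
The exponent of v should be 2: P = ρv^2

The LHS P has dimensions [L^-1 M T^-2]; v has dimensions [L T^-1].
As written, the RHS ρv (exponent 1 on v) has dimensions [L^-2 M T^-1], which does not match.
With exponent 2, the RHS ρv^2 has dimensions [L^-1 M T^-2], matching the LHS.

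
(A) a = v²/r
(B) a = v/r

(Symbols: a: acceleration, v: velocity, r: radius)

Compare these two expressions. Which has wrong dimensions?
(B)

(A) a = v²/r: LHS [L T^-2], RHS [L T^-2] ✓
(B) a = v/r: LHS [L T^-2], RHS [T^-1] ✗

Expression (B) a = v/r is dimensionally incorrect.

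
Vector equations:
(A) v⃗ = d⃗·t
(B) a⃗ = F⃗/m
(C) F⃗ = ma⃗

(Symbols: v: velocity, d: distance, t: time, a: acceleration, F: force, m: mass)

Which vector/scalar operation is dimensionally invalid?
(A) v⃗ = d⃗·t

(A) v⃗ = d⃗·t: LHS [L T^-1], RHS [L T] ✗ — velocity is displacement per time; should be d⃗/t
(B) a⃗ = F⃗/m: LHS [L T^-2], RHS [L T^-2] ✓ — force (vector) divided by mass (scalar)
(C) F⃗ = ma⃗: LHS [L M T^-2], RHS [L M T^-2] ✓ — Force and acceleration are vectors, mass is a scalar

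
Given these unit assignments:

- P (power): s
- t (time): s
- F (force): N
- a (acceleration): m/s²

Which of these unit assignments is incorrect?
P

The variable P (power) should have units W, not s.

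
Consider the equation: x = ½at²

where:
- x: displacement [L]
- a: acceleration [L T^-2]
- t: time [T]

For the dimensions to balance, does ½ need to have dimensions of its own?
No

x has dimensions [L] and at² already has dimensions [L], so the equation balances without ½ contributing any dimensions. ½ is a pure (dimensionless) number; changing or removing it would not affect dimensional consistency.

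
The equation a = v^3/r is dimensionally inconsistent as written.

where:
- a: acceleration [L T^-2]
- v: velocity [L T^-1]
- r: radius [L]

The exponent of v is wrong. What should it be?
The exponent of v should be 2: a = v^2/r

The LHS a has dimensions [L T^-2]; v has dimensions [L T^-1].
As written, the RHS v^3/r (exponent 3 on v) has dimensions [L^2 T^-3], which does not match.
With exponent 2, the RHS v^2/r has dimensions [L T^-2], matching the LHS.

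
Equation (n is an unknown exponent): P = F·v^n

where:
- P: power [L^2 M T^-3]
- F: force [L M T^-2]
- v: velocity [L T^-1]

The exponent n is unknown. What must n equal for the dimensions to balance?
n = 1

P has dimensions [L^2 M T^-3]; v has dimensions [L T^-1].
The rest of the RHS has dimensions [L M T^-2], so v^n must supply [L T^-1].
With n = 1: F·v^1 has dimensions [L^2 M T^-3], matching the LHS ✓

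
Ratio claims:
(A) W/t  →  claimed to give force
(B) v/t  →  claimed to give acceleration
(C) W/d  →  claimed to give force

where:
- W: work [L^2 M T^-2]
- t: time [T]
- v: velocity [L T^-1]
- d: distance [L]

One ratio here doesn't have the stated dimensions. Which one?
(A) W/t does not give force

(A) W/t: [L^2 M T^-3] ≠ force [L M T^-2] ✗
(B) v/t: [L T^-2] = acceleration [L T^-2] ✓
(C) W/d: [L M T^-2] = force [L M T^-2] ✓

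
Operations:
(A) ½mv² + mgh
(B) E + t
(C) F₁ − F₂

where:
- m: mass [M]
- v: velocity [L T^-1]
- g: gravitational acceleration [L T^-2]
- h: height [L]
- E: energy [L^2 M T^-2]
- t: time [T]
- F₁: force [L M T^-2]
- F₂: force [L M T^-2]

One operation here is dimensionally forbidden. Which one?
(B) E + t

(A) ½mv² + mgh: ½mv² [L^2 M T^-2] and mgh [L^2 M T^-2] — same dimensions ✓
(B) E + t: E [L^2 M T^-2] and t [T] — different dimensions cannot be added/subtracted ✗
(C) F₁ − F₂: F₁ [L M T^-2] and F₂ [L M T^-2] — same dimensions ✓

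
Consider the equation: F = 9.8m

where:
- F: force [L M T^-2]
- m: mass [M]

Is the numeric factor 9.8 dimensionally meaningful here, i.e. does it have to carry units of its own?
Yes

F has dimensions [L M T^-2], while m alone has dimensions [M]. For the equation to balance, the factor 9.8 must carry dimensions [L T^-2] — it is a dimensional constant (a numerical value of a physical quantity with its units suppressed), not a pure number.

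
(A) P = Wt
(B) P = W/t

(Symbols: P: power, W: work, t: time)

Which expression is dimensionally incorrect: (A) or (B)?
(A)

(A) P = Wt: LHS [L^2 M T^-3], RHS [L^2 M T^-1] ✗
(B) P = W/t: LHS [L^2 M T^-3], RHS [L^2 M T^-3] ✓

Expression (A) P = Wt is dimensionally incorrect.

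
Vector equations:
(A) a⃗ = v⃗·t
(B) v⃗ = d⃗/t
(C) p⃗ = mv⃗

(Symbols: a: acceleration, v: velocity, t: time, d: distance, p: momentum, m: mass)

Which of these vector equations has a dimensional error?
(A) a⃗ = v⃗·t

(A) a⃗ = v⃗·t: LHS [L T^-2], RHS [L] ✗ — acceleration is velocity per time; should be v⃗/t
(B) v⃗ = d⃗/t: LHS [L T^-1], RHS [L T^-1] ✓ — displacement (vector) divided by time (scalar)
(C) p⃗ = mv⃗: LHS [L M T^-1], RHS [L M T^-1] ✓ — mass (scalar) times velocity (vector)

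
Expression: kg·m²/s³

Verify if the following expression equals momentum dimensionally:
No

The expression kg·m²/s³ has dimensions [L^2 M T^-3], but momentum has dimensions [L M T^-1].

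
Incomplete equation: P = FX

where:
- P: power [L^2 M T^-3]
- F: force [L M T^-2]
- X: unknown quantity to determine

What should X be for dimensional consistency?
X = v (velocity), dimensions [L T^-1]

P has dimensions [L^2 M T^-3]; the rest of the RHS (F) has dimensions [L M T^-2].
So X must have dimensions [L T^-1] — X = v (velocity).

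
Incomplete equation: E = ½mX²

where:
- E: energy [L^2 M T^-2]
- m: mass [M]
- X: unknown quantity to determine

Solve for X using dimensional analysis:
X = v (velocity), dimensions [L T^-1]

E has dimensions [L^2 M T^-2]; the rest of the RHS (½m) has dimensions [M].
So X² must have dimensions [L^2 T^-2], i.e. X has dimensions [L T^-1] — X = v (velocity).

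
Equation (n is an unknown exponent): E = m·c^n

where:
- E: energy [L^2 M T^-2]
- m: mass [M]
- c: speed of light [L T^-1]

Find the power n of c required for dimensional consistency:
n = 2

E has dimensions [L^2 M T^-2]; c has dimensions [L T^-1].
The rest of the RHS has dimensions [M], so c^n must supply [L^2 T^-2].
With n = 2: m·c^2 has dimensions [L^2 M T^-2], matching the LHS ✓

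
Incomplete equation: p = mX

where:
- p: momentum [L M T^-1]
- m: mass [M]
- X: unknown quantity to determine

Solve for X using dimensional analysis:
X = v (velocity), dimensions [L T^-1]

p has dimensions [L M T^-1]; the rest of the RHS (m) has dimensions [M].
So X must have dimensions [L T^-1] — X = v (velocity).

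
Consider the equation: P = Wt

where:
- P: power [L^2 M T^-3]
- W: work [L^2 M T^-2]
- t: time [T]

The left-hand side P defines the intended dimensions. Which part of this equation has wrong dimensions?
The right-hand side term Wt

P has dimensions [L^2 M T^-3], but Wt has dimensions [L^2 M T^-1], so the term Wt is dimensionally wrong for P.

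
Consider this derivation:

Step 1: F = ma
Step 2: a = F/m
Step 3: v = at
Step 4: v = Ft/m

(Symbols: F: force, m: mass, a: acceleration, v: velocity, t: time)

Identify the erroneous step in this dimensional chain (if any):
No step introduces an error — all steps are dimensionally consistent.

Step 1: F = ma → LHS [L M T^-2], RHS [L M T^-2] ✓
Step 2: a = F/m → LHS [L T^-2], RHS [L T^-2] ✓
Step 3: v = at → LHS [L T^-1], RHS [L T^-1] ✓
Step 4: v = Ft/m → LHS [L T^-1], RHS [L T^-1] ✓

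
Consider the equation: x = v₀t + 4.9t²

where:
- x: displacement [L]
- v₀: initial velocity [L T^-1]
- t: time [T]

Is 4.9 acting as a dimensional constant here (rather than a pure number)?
Yes

x has dimensions [L], while t² alone has dimensions [T^2]. For the equation to balance, the factor 4.9 must carry dimensions [L T^-2] — it is a dimensional constant (a numerical value of a physical quantity with its units suppressed), not a pure number.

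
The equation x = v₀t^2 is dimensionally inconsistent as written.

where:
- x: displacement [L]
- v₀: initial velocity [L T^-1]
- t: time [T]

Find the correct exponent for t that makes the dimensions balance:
The exponent of t should be 1: x = v₀t

The LHS x has dimensions [L]; t has dimensions [T].
As written, the RHS v₀t^2 (exponent 2 on t) has dimensions [L T], which does not match.
With exponent 1, the RHS v₀t has dimensions [L], matching the LHS.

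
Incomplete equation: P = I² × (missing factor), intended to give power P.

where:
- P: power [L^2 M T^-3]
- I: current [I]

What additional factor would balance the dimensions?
R (resistance), dimensions [I^-2 L^2 M T^-3]

P has dimensions [L^2 M T^-3] and I² has dimensions [I^2].
The missing factor must have dimensions [L^2 M T^-3] / [I^2] = [I^-2 L^2 M T^-3], i.e. resistance (R).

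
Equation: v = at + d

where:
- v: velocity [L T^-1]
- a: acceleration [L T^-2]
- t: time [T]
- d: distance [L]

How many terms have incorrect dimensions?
1

LHS v: [L T^-1]
- at: [L T^-1] ✓
- d: [L] ✗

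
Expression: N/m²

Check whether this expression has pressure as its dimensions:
Yes

The expression N/m² has dimensions [L^-1 M T^-2], which is exactly pressure [L^-1 M T^-2].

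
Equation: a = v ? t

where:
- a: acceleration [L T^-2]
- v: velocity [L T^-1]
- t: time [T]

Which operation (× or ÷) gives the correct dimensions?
division (÷): a = v ÷ t

a [L T^-2]; v [L T^-1]; t [T].
v × t → [L] ✗
v ÷ t → [L T^-2] ✓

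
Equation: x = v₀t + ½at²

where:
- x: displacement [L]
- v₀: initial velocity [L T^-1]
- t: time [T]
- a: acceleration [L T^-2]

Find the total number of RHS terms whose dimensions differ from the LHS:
0

LHS x: [L]
- v₀t: [L] ✓
- ½at²: [L] ✓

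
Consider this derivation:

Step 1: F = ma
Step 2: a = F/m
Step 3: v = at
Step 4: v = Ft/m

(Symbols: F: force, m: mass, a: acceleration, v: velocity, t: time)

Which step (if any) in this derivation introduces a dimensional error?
No step introduces an error — all steps are dimensionally consistent.

Step 1: F = ma → LHS [L M T^-2], RHS [L M T^-2] ✓
Step 2: a = F/m → LHS [L T^-2], RHS [L T^-2] ✓
Step 3: v = at → LHS [L T^-1], RHS [L T^-1] ✓
Step 4: v = Ft/m → LHS [L T^-1], RHS [L T^-1] ✓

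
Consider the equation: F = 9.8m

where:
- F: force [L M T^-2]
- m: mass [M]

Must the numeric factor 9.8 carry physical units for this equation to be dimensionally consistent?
Yes

F has dimensions [L M T^-2], while m alone has dimensions [M]. For the equation to balance, the factor 9.8 must carry dimensions [L T^-2] — it is a dimensional constant (a numerical value of a physical quantity with its units suppressed), not a pure number.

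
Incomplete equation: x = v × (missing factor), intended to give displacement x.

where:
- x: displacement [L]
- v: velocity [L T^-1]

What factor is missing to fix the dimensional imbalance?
t (time), dimensions [T]

x has dimensions [L] and v has dimensions [L T^-1].
The missing factor must have dimensions [L] / [L T^-1] = [T], i.e. time (t).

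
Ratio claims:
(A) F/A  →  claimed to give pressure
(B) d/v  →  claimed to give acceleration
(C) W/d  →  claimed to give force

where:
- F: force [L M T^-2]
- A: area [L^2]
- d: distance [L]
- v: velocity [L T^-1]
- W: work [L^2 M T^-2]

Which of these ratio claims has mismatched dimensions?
(B) d/v does not give acceleration

(A) F/A: [L^-1 M T^-2] = pressure [L^-1 M T^-2] ✓
(B) d/v: [T] ≠ acceleration [L T^-2] ✗
(C) W/d: [L M T^-2] = force [L M T^-2] ✓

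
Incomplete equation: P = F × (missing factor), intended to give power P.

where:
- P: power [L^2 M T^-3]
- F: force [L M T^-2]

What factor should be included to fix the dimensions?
v (velocity), dimensions [L T^-1]

P has dimensions [L^2 M T^-3] and F has dimensions [L M T^-2].
The missing factor must have dimensions [L^2 M T^-3] / [L M T^-2] = [L T^-1], i.e. velocity (v).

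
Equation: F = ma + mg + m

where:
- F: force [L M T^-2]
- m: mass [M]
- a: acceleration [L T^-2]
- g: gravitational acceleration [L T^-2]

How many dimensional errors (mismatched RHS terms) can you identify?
1

LHS F: [L M T^-2]
- ma: [L M T^-2] ✓
- mg: [L M T^-2] ✓
- m: [M] ✗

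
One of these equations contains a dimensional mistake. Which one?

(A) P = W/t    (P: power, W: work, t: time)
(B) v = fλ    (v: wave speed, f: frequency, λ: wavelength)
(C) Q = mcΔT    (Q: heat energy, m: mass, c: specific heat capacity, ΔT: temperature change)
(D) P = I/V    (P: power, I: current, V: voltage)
(D) P = I/V

The equation (D) P = I/V is dimensionally incorrect.

LHS (P): [L^2 M T^-3]
RHS (I/V): [I^2 L^-2 M^-1 T^3] ✗

The dimensions do not match. The other three equations balance.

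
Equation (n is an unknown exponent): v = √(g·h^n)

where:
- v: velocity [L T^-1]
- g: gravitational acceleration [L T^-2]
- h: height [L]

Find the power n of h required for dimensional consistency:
n = 1

v has dimensions [L T^-1]; h has dimensions [L].
With n = 1: √(g·h^1) has dimensions [L T^-1], matching the LHS ✓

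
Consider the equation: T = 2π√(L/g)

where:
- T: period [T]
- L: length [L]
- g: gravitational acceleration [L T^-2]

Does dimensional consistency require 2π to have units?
No

T has dimensions [T] and √(L/g) already has dimensions [T], so the equation balances without 2π contributing any dimensions. 2π is a pure (dimensionless) number; changing or removing it would not affect dimensional consistency.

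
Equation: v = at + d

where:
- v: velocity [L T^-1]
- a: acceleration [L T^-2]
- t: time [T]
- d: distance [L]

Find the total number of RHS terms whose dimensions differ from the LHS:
1

LHS v: [L T^-1]
- at: [L T^-1] ✓
- d: [L] ✗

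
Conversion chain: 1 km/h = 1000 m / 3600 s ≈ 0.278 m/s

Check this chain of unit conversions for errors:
The chain is correct (no errors).

Correct: 1 km = 1000 m, 1 h = 3600 s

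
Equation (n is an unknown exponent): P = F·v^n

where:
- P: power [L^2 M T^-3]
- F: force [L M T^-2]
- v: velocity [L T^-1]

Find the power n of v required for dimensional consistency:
n = 1

P has dimensions [L^2 M T^-3]; v has dimensions [L T^-1].
The rest of the RHS has dimensions [L M T^-2], so v^n must supply [L T^-1].
With n = 1: F·v^1 has dimensions [L^2 M T^-3], matching the LHS ✓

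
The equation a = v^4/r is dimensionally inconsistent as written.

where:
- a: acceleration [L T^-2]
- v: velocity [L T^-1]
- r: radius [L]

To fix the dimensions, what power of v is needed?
The exponent of v should be 2: a = v^2/r

The LHS a has dimensions [L T^-2]; v has dimensions [L T^-1].
As written, the RHS v^4/r (exponent 4 on v) has dimensions [L^3 T^-4], which does not match.
With exponent 2, the RHS v^2/r has dimensions [L T^-2], matching the LHS.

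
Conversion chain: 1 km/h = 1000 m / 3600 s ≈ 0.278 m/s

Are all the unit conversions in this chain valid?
The chain is correct (no errors).

Correct: 1 km = 1000 m, 1 h = 3600 s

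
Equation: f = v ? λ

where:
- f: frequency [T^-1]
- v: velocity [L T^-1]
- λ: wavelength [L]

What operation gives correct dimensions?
division (÷): f = v ÷ λ

f [T^-1]; v [L T^-1]; λ [L].
v × λ → [L^2 T^-1] ✗
v ÷ λ → [T^-1] ✓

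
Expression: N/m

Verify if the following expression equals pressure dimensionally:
No

The expression N/m has dimensions [M T^-2], but pressure has dimensions [L^-1 M T^-2].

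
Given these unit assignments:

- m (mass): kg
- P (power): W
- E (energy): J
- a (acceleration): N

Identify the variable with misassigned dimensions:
a

The variable a (acceleration) should have units m/s², not N.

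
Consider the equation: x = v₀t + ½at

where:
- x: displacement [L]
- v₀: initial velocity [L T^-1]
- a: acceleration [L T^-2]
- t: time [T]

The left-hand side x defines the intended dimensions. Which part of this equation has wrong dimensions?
The term ½at

Checking each RHS term against the LHS:
- v₀t: [L] — matches x [L] ✓
- ½at: [L T^-1] — does NOT match x [L] ✗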